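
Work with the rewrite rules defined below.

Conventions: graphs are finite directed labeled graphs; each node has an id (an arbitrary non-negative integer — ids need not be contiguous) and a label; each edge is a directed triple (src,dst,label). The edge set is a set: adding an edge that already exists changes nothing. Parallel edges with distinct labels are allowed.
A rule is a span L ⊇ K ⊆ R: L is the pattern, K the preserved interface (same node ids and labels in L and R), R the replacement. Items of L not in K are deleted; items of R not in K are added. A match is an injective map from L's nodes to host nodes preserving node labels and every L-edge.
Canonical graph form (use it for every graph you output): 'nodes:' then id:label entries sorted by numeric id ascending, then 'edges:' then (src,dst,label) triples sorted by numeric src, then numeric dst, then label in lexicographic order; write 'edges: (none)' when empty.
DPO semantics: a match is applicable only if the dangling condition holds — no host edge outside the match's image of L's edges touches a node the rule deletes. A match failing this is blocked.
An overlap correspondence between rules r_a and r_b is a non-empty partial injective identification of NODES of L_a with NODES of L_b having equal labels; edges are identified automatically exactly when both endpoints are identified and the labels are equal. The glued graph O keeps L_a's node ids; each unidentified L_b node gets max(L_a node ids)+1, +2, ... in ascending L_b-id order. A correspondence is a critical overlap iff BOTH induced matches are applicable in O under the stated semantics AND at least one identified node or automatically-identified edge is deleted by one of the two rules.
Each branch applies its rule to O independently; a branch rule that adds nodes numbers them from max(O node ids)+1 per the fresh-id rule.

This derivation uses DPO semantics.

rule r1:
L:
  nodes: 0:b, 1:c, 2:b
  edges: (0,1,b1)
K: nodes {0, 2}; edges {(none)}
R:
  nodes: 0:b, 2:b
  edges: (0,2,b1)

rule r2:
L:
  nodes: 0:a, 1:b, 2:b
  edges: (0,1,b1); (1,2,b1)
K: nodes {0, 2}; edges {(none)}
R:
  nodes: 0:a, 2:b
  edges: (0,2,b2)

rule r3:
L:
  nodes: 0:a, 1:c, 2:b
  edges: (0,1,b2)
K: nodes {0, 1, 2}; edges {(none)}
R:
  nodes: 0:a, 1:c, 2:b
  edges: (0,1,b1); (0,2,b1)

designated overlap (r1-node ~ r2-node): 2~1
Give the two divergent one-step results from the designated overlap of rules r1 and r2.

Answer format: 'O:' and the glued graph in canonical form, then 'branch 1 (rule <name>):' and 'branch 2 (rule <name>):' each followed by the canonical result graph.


O:
nodes: 0:b, 1:c, 2:b, 3:a, 4:b
edges: (0,1,b1); (2,4,b1); (3,2,b1)
branch 1 (rule r1):
nodes: 0:b, 2:b, 3:a, 4:b
edges: (0,2,b1); (2,4,b1); (3,2,b1)
branch 2 (rule r2):
nodes: 0:b, 1:c, 3:a, 4:b
edges: (0,1,b1); (3,4,b2)


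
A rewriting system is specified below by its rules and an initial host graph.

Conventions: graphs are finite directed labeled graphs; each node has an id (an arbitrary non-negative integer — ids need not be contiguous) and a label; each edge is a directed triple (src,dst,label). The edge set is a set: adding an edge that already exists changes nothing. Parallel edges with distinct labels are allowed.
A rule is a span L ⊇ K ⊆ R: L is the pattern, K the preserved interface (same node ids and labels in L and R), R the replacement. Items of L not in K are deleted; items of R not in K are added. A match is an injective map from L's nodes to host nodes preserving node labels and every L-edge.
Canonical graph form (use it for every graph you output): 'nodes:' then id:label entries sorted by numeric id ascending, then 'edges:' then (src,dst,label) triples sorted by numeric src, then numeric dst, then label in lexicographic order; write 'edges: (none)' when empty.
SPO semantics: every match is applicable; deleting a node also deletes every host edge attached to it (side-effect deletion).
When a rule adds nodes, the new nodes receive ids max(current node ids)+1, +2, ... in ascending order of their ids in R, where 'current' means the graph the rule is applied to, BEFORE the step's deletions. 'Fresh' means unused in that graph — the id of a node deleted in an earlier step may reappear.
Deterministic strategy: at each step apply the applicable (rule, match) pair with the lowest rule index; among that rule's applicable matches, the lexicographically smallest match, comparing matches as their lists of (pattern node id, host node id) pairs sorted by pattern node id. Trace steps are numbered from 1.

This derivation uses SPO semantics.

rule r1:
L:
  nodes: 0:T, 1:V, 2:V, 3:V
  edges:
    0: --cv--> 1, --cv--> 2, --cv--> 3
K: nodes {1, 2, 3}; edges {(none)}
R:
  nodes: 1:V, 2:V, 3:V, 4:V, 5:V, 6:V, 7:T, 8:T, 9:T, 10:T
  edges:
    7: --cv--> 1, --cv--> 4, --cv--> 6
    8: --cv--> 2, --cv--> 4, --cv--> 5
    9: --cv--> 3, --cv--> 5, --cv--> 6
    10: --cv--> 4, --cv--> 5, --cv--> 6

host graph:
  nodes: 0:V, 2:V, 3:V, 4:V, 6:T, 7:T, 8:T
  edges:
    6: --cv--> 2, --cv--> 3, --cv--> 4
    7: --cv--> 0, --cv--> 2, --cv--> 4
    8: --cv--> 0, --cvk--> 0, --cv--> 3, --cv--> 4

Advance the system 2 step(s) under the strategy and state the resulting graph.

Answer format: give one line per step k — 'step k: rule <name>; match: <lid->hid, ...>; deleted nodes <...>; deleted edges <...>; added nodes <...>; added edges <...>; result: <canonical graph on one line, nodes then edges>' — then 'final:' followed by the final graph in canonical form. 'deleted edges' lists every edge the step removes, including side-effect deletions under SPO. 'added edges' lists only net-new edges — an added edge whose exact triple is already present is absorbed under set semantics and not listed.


step 1: rule r1; match: 0->6, 1->2, 2->3, 3->4; deleted nodes 6; deleted edges (6,2,cv); (6,3,cv); (6,4,cv); added nodes 9, 10, 11, 12, 13, 14, 15; added edges (12,2,cv); (12,9,cv); (12,11,cv); (13,3,cv); (13,9,cv); (13,10,cv); (14,4,cv); (14,10,cv); (14,11,cv); (15,9,cv); (15,10,cv); (15,11,cv); result: nodes: 0:V, 2:V, 3:V, 4:V, 7:T, 8:T, 9:V, 10:V, 11:V, 12:T, 13:T, 14:T, 15:T edges: (7,0,cv); (7,2,cv); (7,4,cv); (8,0,cv); (8,0,cvk); (8,3,cv); (8,4,cv); (12,2,cv); (12,9,cv); (12,11,cv); (13,3,cv); (13,9,cv); (13,10,cv); (14,4,cv); (14,10,cv); (14,11,cv); (15,9,cv); (15,10,cv); (15,11,cv)
step 2: rule r1; match: 0->7, 1->0, 2->2, 3->4; deleted nodes 7; deleted edges (7,0,cv); (7,2,cv); (7,4,cv); added nodes 16, 17, 18, 19, 20, 21, 22; added edges (19,0,cv); (19,16,cv); (19,18,cv); (20,2,cv); (20,16,cv); (20,17,cv); (21,4,cv); (21,17,cv); (21,18,cv); (22,16,cv); (22,17,cv); (22,18,cv); result: nodes: 0:V, 2:V, 3:V, 4:V, 8:T, 9:V, 10:V, 11:V, 12:T, 13:T, 14:T, 15:T, 16:V, 17:V, 18:V, 19:T, 20:T, 21:T, 22:T edges: (8,0,cv); (8,0,cvk); (8,3,cv); (8,4,cv); (12,2,cv); (12,9,cv); (12,11,cv); (13,3,cv); (13,9,cv); (13,10,cv); (14,4,cv); (14,10,cv); (14,11,cv); (15,9,cv); (15,10,cv); (15,11,cv); (19,0,cv); (19,16,cv); (19,18,cv); (20,2,cv); (20,16,cv); (20,17,cv); (21,4,cv); (21,17,cv); (21,18,cv); (22,16,cv); (22,17,cv); (22,18,cv)
final:
nodes: 0:V, 2:V, 3:V, 4:V, 8:T, 9:V, 10:V, 11:V, 12:T, 13:T, 14:T, 15:T, 16:V, 17:V, 18:V, 19:T, 20:T, 21:T, 22:T
edges: (8,0,cv); (8,0,cvk); (8,3,cv); (8,4,cv); (12,2,cv); (12,9,cv); (12,11,cv); (13,3,cv); (13,9,cv); (13,10,cv); (14,4,cv); (14,10,cv); (14,11,cv); (15,9,cv); (15,10,cv); (15,11,cv); (19,0,cv); (19,16,cv); (19,18,cv); (20,2,cv); (20,16,cv); (20,17,cv); (21,4,cv); (21,17,cv); (21,18,cv); (22,16,cv); (22,17,cv); (22,18,cv)


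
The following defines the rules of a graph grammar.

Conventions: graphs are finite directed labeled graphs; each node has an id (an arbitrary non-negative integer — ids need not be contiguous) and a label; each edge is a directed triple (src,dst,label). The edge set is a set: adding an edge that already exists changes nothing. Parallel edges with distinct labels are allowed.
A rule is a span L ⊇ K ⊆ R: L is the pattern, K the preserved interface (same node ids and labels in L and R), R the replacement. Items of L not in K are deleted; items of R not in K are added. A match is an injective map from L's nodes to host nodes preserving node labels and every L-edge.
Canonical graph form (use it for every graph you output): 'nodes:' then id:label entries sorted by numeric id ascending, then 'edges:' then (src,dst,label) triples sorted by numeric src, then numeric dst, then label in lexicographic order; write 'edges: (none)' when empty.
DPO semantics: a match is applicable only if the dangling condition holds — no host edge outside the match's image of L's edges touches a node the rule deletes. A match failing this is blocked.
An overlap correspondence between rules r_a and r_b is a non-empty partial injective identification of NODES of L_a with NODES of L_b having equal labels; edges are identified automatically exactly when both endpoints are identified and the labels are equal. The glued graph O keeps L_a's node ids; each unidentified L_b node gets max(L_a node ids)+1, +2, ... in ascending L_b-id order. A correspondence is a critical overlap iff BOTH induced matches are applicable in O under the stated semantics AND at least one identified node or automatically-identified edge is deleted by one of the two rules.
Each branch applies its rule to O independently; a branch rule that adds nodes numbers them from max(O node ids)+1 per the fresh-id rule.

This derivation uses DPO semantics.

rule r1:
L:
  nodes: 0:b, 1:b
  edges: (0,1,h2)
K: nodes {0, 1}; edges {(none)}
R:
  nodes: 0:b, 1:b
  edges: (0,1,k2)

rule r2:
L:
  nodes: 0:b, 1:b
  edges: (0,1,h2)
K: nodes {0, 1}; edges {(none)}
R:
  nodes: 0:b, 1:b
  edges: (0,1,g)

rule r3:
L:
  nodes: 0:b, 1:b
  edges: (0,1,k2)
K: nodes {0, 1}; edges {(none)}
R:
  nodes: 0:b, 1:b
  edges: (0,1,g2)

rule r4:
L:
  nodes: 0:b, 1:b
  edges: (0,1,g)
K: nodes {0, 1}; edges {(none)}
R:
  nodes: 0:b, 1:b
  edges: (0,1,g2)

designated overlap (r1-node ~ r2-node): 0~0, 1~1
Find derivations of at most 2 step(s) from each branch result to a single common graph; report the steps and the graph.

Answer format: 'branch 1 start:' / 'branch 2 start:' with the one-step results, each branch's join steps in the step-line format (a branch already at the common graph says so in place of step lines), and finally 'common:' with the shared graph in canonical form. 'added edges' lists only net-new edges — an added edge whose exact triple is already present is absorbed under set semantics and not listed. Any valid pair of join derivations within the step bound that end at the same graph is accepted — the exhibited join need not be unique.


branch 1 start:
nodes: 0:b, 1:b
edges: (0,1,k2)
branch 2 start:
nodes: 0:b, 1:b
edges: (0,1,g)
branch 1 step 1: rule r3; match: 0->0, 1->1; deleted nodes (none); deleted edges (0,1,k2); added nodes (none); added edges (0,1,g2); result: nodes: 0:b, 1:b edges: (0,1,g2)
branch 2 step 1: rule r4; match: 0->0, 1->1; deleted nodes (none); deleted edges (0,1,g); added nodes (none); added edges (0,1,g2); result: nodes: 0:b, 1:b edges: (0,1,g2)
common:
nodes: 0:b, 1:b
edges: (0,1,g2)


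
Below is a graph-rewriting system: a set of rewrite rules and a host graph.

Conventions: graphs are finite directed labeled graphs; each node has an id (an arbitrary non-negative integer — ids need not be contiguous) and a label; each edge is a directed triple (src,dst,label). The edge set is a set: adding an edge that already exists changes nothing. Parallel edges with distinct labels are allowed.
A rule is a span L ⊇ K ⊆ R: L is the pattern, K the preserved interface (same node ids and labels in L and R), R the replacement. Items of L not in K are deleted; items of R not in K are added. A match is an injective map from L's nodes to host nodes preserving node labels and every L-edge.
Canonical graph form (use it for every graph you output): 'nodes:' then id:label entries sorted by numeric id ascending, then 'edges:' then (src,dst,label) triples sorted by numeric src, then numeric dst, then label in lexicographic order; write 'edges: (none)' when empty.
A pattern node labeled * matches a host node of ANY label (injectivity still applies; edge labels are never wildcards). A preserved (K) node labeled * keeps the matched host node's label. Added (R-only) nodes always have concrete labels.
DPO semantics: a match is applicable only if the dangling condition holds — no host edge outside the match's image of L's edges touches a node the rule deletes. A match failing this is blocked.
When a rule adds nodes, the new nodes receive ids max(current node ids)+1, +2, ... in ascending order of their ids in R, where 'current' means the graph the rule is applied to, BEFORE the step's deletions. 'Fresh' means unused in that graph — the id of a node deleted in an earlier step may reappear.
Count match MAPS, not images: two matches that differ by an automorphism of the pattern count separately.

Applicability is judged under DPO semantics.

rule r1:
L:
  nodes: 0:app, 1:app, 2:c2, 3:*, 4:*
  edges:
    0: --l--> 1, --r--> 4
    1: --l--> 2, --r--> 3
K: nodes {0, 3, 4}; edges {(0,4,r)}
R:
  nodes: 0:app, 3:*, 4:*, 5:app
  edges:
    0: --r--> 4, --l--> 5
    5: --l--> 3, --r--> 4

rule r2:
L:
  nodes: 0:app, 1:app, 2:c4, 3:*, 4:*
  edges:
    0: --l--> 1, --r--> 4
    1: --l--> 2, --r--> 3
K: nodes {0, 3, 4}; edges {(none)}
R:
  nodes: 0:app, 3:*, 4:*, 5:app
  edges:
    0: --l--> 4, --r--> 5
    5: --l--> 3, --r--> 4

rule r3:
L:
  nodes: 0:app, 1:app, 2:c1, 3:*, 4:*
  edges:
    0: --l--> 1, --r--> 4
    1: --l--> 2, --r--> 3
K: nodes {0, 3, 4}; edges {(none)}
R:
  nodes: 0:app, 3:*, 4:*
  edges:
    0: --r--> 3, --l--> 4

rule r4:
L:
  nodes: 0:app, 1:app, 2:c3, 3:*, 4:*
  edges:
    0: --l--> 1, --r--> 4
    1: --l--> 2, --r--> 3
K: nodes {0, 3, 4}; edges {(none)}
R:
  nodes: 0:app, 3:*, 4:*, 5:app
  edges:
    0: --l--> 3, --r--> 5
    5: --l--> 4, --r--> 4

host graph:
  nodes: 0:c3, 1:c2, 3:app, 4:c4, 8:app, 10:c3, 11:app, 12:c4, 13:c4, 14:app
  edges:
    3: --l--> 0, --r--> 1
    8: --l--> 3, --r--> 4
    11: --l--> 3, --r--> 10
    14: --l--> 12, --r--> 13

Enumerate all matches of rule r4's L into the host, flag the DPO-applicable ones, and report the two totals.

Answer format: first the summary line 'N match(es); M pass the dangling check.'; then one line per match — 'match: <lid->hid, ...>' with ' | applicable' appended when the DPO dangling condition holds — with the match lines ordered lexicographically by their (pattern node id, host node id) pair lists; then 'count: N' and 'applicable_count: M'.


2 match(es); 0 pass the dangling check.
match: 0->8, 1->3, 2->0, 3->1, 4->4
match: 0->11, 1->3, 2->0, 3->1, 4->10
count: 2
applicable_count: 0


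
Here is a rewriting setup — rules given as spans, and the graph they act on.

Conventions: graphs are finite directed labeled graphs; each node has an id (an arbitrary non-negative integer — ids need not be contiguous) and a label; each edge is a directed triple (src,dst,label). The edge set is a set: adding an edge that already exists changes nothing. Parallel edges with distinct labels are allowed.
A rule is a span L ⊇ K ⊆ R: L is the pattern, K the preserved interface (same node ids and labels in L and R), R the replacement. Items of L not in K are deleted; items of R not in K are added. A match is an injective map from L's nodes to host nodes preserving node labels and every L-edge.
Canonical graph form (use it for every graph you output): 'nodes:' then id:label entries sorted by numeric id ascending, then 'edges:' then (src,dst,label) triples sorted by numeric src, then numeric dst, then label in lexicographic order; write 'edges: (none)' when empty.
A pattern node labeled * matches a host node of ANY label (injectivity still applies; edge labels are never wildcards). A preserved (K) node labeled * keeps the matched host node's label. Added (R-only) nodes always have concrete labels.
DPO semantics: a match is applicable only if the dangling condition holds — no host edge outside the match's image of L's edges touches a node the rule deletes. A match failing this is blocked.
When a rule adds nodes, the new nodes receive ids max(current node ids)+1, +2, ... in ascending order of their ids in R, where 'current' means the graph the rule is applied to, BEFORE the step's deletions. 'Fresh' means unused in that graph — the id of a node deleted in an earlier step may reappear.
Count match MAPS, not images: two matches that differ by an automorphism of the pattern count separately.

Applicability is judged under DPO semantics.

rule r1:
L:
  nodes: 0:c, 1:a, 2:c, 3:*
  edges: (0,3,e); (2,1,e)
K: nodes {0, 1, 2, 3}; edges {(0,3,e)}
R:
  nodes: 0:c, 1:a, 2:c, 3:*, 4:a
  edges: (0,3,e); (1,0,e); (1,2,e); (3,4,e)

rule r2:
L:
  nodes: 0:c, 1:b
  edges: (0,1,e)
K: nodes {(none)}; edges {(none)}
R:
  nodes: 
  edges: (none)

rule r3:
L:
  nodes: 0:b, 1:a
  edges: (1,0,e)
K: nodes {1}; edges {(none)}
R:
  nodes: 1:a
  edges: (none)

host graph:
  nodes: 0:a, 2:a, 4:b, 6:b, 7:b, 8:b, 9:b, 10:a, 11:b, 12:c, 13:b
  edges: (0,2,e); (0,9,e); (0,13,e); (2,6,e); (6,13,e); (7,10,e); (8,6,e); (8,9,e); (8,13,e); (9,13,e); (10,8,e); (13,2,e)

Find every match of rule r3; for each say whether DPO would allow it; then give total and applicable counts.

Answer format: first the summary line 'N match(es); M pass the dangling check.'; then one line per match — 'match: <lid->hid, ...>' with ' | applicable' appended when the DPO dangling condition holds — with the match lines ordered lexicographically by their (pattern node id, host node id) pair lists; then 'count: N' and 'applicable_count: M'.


4 match(es); 0 pass the dangling check.
match: 0->6, 1->2
match: 0->8, 1->10
match: 0->9, 1->0
match: 0->13, 1->0
count: 4
applicable_count: 0


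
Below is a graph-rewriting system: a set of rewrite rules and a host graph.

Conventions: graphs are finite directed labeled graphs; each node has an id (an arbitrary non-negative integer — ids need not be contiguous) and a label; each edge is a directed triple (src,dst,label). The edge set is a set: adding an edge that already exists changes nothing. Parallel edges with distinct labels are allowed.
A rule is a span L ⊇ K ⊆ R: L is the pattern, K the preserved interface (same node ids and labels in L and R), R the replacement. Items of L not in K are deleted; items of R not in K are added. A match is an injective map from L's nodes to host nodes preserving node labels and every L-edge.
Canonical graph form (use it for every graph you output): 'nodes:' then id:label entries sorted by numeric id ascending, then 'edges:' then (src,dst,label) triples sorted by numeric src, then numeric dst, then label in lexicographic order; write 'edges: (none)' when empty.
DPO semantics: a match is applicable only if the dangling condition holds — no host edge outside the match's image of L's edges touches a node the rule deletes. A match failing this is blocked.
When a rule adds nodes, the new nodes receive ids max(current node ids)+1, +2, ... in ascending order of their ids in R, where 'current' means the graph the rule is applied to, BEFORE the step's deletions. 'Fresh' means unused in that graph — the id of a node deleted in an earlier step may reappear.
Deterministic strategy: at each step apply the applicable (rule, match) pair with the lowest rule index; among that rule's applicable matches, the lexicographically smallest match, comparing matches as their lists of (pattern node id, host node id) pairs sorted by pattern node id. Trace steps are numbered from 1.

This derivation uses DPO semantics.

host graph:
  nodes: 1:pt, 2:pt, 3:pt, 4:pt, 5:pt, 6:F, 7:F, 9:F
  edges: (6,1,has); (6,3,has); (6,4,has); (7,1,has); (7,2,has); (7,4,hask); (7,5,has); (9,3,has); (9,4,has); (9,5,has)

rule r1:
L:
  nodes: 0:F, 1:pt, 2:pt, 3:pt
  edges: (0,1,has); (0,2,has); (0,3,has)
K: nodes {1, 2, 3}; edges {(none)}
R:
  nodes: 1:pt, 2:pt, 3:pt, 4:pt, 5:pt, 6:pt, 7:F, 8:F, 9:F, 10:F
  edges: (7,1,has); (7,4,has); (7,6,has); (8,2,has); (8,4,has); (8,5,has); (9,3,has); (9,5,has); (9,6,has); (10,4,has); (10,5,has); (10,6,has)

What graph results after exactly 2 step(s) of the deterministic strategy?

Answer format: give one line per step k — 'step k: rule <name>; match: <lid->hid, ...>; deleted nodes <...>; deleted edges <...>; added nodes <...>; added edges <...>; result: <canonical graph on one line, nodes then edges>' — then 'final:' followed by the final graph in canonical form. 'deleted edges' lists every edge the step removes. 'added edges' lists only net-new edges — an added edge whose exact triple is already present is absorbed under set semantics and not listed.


step 1: rule r1; match: 0->6, 1->1, 2->3, 3->4; deleted nodes 6; deleted edges (6,1,has); (6,3,has); (6,4,has); added nodes 10, 11, 12, 13, 14, 15, 16; added edges (13,1,has); (13,10,has); (13,12,has); (14,3,has); (14,10,has); (14,11,has); (15,4,has); (15,11,has); (15,12,has); (16,10,has); (16,11,has); (16,12,has); result: nodes: 1:pt, 2:pt, 3:pt, 4:pt, 5:pt, 7:F, 9:F, 10:pt, 11:pt, 12:pt, 13:F, 14:F, 15:F, 16:F edges: (7,1,has); (7,2,has); (7,4,hask); (7,5,has); (9,3,has); (9,4,has); (9,5,has); (13,1,has); (13,10,has); (13,12,has); (14,3,has); (14,10,has); (14,11,has); (15,4,has); (15,11,has); (15,12,has); (16,10,has); (16,11,has); (16,12,has)
step 2: rule r1; match: 0->9, 1->3, 2->4, 3->5; deleted nodes 9; deleted edges (9,3,has); (9,4,has); (9,5,has); added nodes 17, 18, 19, 20, 21, 22, 23; added edges (20,3,has); (20,17,has); (20,19,has); (21,4,has); (21,17,has); (21,18,has); (22,5,has); (22,18,has); (22,19,has); (23,17,has); (23,18,has); (23,19,has); result: nodes: 1:pt, 2:pt, 3:pt, 4:pt, 5:pt, 7:F, 10:pt, 11:pt, 12:pt, 13:F, 14:F, 15:F, 16:F, 17:pt, 18:pt, 19:pt, 20:F, 21:F, 22:F, 23:F edges: (7,1,has); (7,2,has); (7,4,hask); (7,5,has); (13,1,has); (13,10,has); (13,12,has); (14,3,has); (14,10,has); (14,11,has); (15,4,has); (15,11,has); (15,12,has); (16,10,has); (16,11,has); (16,12,has); (20,3,has); (20,17,has); (20,19,has); (21,4,has); (21,17,has); (21,18,has); (22,5,has); (22,18,has); (22,19,has); (23,17,has); (23,18,has); (23,19,has)
final:
nodes: 1:pt, 2:pt, 3:pt, 4:pt, 5:pt, 7:F, 10:pt, 11:pt, 12:pt, 13:F, 14:F, 15:F, 16:F, 17:pt, 18:pt, 19:pt, 20:F, 21:F, 22:F, 23:F
edges: (7,1,has); (7,2,has); (7,4,hask); (7,5,has); (13,1,has); (13,10,has); (13,12,has); (14,3,has); (14,10,has); (14,11,has); (15,4,has); (15,11,has); (15,12,has); (16,10,has); (16,11,has); (16,12,has); (20,3,has); (20,17,has); (20,19,has); (21,4,has); (21,17,has); (21,18,has); (22,5,has); (22,18,has); (22,19,has); (23,17,has); (23,18,has); (23,19,has)


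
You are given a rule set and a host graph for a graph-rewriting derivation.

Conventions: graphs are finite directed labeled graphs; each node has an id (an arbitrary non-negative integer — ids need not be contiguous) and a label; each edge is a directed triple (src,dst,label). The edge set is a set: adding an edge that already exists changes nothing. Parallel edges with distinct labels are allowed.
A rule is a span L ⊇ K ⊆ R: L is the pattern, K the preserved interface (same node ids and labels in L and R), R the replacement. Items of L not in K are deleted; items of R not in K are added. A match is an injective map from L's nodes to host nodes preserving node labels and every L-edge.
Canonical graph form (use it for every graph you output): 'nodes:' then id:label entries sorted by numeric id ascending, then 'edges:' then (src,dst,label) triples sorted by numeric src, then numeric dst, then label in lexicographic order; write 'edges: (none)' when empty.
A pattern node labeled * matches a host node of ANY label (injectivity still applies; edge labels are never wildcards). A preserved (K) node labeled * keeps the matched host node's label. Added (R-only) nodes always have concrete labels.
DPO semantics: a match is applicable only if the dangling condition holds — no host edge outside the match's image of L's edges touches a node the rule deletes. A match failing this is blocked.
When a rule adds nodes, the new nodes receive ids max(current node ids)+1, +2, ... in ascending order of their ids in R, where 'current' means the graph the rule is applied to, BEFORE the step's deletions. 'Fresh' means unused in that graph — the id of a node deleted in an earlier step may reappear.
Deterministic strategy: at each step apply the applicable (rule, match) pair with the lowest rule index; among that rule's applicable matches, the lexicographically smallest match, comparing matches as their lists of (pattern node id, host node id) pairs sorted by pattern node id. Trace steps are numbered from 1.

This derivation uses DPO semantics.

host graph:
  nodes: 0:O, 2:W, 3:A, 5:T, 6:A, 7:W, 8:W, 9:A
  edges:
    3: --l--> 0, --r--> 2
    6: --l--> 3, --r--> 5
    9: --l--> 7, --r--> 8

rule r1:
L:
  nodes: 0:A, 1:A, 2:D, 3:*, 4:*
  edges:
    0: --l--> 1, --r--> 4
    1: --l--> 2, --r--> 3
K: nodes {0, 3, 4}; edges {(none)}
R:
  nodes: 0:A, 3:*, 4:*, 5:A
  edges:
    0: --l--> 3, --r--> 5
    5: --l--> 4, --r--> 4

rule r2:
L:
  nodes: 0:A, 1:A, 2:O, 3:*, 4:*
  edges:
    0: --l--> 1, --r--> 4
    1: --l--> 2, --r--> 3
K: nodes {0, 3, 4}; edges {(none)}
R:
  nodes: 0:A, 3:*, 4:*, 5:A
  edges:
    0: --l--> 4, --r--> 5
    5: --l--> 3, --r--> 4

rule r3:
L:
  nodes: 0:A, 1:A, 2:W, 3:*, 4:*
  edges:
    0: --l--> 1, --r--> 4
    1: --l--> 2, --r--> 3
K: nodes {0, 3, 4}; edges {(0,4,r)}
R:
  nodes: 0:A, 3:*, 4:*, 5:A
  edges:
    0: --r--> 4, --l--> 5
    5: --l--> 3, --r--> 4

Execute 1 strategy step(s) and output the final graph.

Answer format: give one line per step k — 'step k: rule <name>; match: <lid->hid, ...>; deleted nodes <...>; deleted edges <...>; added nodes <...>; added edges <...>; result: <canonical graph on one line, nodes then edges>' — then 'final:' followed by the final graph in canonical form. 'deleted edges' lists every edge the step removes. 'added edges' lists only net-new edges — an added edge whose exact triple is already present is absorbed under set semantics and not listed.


step 1: rule r2; match: 0->6, 1->3, 2->0, 3->2, 4->5; deleted nodes 0, 3; deleted edges (3,0,l); (3,2,r); (6,3,l); (6,5,r); added nodes 10; added edges (6,5,l); (6,10,r); (10,2,l); (10,5,r); result: nodes: 2:W, 5:T, 6:A, 7:W, 8:W, 9:A, 10:A edges: (6,5,l); (6,10,r); (9,7,l); (9,8,r); (10,2,l); (10,5,r)
final:
nodes: 2:W, 5:T, 6:A, 7:W, 8:W, 9:A, 10:A
edges: (6,5,l); (6,10,r); (9,7,l); (9,8,r); (10,2,l); (10,5,r)


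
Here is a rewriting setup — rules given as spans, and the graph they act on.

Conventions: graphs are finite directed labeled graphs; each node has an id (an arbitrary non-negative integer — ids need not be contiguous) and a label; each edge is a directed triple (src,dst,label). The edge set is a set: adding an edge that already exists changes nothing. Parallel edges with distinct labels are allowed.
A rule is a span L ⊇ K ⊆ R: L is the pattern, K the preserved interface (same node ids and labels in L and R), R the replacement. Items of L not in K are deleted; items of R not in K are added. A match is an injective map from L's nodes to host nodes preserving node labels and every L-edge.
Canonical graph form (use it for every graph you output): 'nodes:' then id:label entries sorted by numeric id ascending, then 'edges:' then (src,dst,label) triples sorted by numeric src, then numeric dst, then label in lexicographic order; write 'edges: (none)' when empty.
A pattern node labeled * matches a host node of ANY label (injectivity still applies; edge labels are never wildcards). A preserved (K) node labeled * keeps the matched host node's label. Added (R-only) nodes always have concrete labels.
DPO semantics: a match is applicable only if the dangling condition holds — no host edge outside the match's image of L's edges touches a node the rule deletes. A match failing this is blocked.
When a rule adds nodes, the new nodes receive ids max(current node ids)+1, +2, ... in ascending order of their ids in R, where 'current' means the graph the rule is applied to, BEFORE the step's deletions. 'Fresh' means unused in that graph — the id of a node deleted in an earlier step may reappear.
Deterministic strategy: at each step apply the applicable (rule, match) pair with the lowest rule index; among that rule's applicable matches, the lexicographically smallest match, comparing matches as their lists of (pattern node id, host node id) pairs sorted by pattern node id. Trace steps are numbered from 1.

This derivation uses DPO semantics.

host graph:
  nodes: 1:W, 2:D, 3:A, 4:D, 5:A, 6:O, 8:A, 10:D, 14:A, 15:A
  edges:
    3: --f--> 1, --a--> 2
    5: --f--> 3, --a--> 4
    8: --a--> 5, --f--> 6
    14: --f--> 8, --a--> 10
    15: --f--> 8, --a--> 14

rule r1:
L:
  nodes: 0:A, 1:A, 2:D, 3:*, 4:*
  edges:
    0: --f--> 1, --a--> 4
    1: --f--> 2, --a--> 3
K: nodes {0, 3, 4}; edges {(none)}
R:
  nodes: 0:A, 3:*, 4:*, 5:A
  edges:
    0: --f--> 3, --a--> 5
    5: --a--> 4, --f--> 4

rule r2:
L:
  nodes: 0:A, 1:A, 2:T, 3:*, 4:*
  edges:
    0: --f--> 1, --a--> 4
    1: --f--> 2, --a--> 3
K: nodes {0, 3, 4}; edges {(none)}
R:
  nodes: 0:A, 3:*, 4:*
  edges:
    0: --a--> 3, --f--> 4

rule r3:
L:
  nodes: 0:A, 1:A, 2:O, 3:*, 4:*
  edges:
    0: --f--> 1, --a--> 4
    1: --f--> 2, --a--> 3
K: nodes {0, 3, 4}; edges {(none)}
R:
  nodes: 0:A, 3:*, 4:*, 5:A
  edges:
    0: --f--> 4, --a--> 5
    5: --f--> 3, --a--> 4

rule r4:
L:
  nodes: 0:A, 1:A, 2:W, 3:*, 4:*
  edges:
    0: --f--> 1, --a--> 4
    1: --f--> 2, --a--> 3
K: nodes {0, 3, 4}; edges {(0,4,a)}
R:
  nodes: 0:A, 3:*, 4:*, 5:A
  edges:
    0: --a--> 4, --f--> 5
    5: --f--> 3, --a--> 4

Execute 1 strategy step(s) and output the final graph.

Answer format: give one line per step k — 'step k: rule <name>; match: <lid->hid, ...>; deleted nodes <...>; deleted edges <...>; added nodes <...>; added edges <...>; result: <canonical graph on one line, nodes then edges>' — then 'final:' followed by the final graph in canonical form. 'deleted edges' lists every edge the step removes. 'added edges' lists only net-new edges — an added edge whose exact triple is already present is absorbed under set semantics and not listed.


step 1: rule r4; match: 0->5, 1->3, 2->1, 3->2, 4->4; deleted nodes 1, 3; deleted edges (3,1,f); (3,2,a); (5,3,f); added nodes 16; added edges (5,16,f); (16,2,f); (16,4,a); result: nodes: 2:D, 4:D, 5:A, 6:O, 8:A, 10:D, 14:A, 15:A, 16:A edges: (5,4,a); (5,16,f); (8,5,a); (8,6,f); (14,8,f); (14,10,a); (15,8,f); (15,14,a); (16,2,f); (16,4,a)
final:
nodes: 2:D, 4:D, 5:A, 6:O, 8:A, 10:D, 14:A, 15:A, 16:A
edges: (5,4,a); (5,16,f); (8,5,a); (8,6,f); (14,8,f); (14,10,a); (15,8,f); (15,14,a); (16,2,f); (16,4,a)


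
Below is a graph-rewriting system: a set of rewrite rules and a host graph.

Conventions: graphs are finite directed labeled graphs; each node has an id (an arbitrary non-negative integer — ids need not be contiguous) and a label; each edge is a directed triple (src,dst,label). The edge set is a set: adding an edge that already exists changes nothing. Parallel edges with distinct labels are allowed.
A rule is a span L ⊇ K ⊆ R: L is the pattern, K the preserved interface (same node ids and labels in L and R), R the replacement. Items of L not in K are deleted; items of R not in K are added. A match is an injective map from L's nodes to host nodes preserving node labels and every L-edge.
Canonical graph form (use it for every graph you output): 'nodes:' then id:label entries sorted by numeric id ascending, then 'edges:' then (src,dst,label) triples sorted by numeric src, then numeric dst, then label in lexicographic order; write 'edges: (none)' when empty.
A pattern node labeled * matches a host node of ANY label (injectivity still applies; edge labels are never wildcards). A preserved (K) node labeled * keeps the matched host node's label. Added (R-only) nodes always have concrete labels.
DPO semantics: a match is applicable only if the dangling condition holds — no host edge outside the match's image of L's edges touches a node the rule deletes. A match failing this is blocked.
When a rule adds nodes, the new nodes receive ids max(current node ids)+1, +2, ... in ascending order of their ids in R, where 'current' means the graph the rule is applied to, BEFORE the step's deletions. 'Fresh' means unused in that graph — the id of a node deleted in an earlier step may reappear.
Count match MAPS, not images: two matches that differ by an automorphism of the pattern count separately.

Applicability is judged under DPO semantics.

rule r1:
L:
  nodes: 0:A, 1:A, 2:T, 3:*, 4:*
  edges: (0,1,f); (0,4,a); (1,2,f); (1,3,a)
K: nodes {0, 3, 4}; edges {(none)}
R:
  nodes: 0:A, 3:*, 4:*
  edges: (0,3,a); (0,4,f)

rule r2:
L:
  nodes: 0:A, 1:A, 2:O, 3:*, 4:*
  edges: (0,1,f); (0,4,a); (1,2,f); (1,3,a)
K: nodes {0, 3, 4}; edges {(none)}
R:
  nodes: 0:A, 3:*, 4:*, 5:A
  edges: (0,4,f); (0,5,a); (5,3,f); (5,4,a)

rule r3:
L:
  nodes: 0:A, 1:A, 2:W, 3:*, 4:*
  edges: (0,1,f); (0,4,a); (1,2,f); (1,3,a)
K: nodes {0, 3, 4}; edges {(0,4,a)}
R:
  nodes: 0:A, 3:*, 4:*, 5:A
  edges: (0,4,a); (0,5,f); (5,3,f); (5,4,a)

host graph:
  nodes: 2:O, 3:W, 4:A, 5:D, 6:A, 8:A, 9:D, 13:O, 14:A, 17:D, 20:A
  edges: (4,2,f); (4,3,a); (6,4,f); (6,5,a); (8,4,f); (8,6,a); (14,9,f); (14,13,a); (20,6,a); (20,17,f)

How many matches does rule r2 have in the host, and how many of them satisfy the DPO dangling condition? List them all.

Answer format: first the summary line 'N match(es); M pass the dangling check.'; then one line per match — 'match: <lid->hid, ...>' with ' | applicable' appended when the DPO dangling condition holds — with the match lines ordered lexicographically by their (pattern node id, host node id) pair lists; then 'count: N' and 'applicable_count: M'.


2 match(es); 0 pass the dangling check.
match: 0->6, 1->4, 2->2, 3->3, 4->5
match: 0->8, 1->4, 2->2, 3->3, 4->6
count: 2
applicable_count: 0


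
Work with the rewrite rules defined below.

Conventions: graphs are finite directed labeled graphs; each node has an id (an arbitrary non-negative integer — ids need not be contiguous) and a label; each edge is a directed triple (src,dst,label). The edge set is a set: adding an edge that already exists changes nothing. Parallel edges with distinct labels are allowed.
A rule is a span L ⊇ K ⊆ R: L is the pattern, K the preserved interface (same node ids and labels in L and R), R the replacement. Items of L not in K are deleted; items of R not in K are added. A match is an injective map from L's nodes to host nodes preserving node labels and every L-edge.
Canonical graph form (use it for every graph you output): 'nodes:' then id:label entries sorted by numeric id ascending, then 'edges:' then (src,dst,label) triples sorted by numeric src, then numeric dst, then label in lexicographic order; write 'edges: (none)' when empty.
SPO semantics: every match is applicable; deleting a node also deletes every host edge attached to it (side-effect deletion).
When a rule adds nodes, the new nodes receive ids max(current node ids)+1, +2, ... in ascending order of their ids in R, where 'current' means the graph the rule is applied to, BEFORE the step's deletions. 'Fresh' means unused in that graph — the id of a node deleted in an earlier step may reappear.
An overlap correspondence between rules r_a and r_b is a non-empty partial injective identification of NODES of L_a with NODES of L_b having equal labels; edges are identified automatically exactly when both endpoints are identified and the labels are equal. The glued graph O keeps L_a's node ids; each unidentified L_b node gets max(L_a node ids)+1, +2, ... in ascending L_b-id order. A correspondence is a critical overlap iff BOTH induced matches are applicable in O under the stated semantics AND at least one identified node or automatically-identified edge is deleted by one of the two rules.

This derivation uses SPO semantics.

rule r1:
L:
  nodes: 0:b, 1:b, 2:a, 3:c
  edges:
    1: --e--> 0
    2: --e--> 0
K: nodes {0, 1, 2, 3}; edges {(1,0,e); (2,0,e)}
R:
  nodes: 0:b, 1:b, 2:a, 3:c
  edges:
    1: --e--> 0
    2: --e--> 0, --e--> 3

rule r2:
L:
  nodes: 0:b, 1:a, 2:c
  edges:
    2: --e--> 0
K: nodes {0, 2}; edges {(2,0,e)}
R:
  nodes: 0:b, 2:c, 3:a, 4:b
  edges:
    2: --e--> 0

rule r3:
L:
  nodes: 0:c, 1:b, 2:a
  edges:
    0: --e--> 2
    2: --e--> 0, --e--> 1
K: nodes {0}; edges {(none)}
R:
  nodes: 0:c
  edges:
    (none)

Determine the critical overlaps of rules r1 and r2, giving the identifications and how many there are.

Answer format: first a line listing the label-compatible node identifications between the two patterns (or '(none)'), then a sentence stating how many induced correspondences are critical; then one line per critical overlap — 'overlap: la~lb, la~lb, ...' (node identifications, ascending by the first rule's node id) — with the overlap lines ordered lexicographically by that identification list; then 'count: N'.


label-compatible node identifications between L(r1) and L(r2): 0~0, 1~0, 2~1, 3~2
6 of the induced correspondences are critical overlaps of r1 and r2.
overlap: 0~0, 2~1
overlap: 0~0, 2~1, 3~2
overlap: 1~0, 2~1
overlap: 1~0, 2~1, 3~2
overlap: 2~1
overlap: 2~1, 3~2
count: 6


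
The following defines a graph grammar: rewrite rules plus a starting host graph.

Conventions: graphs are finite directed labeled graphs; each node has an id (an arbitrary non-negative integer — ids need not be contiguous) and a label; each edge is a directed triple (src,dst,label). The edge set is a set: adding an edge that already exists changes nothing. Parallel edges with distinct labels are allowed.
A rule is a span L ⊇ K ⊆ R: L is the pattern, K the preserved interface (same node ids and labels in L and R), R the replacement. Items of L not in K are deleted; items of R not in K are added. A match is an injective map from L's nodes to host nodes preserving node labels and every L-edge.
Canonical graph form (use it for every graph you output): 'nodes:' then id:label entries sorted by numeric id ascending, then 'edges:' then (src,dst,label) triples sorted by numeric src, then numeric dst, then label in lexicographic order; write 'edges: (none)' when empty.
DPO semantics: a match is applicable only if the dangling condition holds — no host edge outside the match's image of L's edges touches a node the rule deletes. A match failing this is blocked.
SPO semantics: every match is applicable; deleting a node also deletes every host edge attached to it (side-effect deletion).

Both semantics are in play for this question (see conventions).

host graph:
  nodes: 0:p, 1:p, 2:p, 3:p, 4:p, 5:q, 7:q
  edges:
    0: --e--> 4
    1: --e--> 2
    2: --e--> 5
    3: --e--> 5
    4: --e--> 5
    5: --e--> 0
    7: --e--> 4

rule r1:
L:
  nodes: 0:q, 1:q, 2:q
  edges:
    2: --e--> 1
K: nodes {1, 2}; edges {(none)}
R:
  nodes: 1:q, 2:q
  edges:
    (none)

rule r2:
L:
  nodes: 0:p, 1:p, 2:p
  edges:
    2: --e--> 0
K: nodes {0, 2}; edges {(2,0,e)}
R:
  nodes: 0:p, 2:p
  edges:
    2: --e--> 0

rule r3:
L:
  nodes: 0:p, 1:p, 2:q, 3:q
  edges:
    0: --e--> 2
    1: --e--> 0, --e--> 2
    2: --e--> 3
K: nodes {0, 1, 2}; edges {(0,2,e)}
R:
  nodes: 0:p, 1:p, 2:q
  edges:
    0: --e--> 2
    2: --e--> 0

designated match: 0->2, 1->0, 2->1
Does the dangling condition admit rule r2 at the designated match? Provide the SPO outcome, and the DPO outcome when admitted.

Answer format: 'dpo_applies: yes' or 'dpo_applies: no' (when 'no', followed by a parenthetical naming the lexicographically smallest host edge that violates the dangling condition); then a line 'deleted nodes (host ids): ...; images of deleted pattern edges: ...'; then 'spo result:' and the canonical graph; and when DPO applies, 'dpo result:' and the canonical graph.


dpo_applies: no
(the rule deletes node 0, which keeps host edge (0,4,e) outside the match image — the dangling condition fails, DPO blocks; SPO proceeds and side-deletes such edges)
deleted nodes (host ids): 0; images of deleted pattern edges: (none)
spo result:
nodes: 1:p, 2:p, 3:p, 4:p, 5:q, 7:q
edges: (1,2,e); (2,5,e); (3,5,e); (4,5,e); (7,4,e)


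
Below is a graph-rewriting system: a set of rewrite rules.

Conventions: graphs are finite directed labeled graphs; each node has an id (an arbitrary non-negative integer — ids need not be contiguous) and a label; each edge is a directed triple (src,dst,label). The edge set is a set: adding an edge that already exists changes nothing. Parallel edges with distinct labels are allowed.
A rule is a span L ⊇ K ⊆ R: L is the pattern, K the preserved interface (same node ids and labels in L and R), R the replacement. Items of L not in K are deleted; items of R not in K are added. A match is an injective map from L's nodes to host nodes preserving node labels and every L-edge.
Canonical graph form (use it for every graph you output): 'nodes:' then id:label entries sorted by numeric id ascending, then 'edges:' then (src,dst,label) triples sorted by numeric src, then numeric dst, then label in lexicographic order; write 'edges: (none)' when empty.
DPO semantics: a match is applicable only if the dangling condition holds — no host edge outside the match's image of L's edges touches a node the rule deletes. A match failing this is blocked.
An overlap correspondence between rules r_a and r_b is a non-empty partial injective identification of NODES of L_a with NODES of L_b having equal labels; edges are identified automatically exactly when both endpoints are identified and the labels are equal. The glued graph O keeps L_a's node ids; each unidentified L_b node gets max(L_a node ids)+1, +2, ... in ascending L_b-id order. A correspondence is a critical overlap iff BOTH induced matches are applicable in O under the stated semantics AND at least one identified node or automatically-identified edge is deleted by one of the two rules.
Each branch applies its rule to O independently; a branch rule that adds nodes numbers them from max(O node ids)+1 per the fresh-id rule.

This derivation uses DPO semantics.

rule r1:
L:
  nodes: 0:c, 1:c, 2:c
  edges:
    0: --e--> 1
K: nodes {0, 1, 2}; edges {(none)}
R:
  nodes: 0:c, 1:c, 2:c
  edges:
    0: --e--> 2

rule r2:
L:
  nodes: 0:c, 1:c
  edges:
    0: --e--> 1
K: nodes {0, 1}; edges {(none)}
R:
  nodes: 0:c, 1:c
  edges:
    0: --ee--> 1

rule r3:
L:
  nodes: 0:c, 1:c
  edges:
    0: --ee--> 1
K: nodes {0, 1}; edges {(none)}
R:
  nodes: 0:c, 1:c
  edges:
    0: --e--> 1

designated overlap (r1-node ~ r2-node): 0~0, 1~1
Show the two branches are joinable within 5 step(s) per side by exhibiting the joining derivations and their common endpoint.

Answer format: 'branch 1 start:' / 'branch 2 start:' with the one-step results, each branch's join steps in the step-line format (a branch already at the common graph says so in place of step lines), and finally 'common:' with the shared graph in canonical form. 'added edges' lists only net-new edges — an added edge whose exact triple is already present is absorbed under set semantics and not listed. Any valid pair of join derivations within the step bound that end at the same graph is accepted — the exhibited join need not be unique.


branch 1 start:
nodes: 0:c, 1:c, 2:c
edges: (0,2,e)
branch 2 start:
nodes: 0:c, 1:c, 2:c
edges: (0,1,ee)
branch 1 step 1: rule r1; match: 0->0, 1->2, 2->1; deleted nodes (none); deleted edges (0,2,e); added nodes (none); added edges (0,1,e); result: nodes: 0:c, 1:c, 2:c edges: (0,1,e)
branch 2 step 1: rule r3; match: 0->0, 1->1; deleted nodes (none); deleted edges (0,1,ee); added nodes (none); added edges (0,1,e); result: nodes: 0:c, 1:c, 2:c edges: (0,1,e)
common:
nodes: 0:c, 1:c, 2:c
edges: (0,1,e)
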